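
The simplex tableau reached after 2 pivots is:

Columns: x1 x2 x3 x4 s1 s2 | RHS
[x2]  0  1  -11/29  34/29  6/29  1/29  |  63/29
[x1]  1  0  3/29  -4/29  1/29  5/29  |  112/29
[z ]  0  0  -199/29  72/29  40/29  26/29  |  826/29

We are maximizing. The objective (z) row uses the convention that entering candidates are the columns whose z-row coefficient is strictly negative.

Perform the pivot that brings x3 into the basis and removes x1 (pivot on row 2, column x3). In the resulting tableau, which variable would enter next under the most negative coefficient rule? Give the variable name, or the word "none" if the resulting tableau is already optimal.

x4

Pivot element 3/29. New z-row = old z-row − (-199/29)·(row 2/(3/29)).
Updated z-row coefficients: x1: 199/3, x2: 0, x3: 0, x4: -20/3, s1: 11/3, s2: 37/3.
The most negative is -20/3 in column x4, so x4 would enter next.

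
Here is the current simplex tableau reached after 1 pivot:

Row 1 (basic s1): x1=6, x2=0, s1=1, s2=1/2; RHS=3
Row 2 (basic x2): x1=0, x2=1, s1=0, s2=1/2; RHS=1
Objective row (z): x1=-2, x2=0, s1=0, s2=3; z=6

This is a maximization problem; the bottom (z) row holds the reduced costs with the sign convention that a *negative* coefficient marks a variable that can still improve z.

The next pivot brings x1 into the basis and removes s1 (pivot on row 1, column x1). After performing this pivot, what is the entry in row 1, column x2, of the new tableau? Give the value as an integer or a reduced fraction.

Pivot element is row 1, column x1: 6.
Normalize row 1: new (row 1, x2) = 0/6 = 0.
Row 1 is the pivot row, so the entry is 0.

0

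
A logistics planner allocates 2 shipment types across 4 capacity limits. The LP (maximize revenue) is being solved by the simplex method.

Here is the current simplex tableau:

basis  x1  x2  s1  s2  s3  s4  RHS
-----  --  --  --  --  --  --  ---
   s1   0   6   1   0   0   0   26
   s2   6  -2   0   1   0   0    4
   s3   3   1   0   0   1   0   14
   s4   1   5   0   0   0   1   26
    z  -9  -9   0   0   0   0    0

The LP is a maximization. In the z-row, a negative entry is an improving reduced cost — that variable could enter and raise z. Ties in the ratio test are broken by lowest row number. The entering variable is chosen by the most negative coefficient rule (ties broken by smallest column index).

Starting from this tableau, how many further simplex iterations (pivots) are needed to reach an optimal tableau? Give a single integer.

2

pivot: x1 in, s2 out → z = 6
pivot: x2 in, s1 out → z = 58
No improving column remains; optimal.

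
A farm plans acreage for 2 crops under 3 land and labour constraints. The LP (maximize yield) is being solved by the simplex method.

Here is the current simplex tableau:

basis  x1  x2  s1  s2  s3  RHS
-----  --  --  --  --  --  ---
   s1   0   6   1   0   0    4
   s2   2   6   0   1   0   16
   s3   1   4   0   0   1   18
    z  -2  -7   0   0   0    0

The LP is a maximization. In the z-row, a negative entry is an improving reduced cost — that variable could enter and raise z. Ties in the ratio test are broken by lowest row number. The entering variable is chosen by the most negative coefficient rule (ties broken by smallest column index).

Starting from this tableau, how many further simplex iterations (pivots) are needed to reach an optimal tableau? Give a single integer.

pivot: x2 in, s1 out → z = 14/3
pivot: x1 in, s2 out → z = 50/3
No improving column remains; optimal.

2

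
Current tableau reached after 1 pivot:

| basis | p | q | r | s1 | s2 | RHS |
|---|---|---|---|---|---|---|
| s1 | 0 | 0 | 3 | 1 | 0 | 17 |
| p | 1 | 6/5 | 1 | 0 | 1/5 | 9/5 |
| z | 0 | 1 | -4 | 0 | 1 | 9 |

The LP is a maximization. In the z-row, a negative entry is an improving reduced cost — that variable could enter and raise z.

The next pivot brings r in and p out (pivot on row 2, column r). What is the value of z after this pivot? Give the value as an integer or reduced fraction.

Minimum ratio for r: (9/5)/1 = 9/5.
z changes by −(z-row coeff of r)·ratio = −(-4)·(9/5) = 36/5.
New z = 9 + (36/5) = 81/5.

81/5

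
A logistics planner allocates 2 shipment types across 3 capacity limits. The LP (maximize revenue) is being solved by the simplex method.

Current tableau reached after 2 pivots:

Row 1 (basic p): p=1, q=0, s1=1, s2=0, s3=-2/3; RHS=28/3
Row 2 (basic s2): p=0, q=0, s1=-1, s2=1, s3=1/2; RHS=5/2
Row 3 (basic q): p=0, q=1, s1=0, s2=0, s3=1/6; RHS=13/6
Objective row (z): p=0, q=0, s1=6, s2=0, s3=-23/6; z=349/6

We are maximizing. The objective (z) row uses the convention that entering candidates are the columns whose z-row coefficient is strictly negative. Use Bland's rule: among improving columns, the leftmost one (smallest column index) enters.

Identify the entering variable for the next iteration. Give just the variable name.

Objective-row coefficients: p: 0, q: 0, s1: 6, s2: 0, s3: -23/6.
Improving columns: s3. Bland's rule picks the smallest column index → s3.

s3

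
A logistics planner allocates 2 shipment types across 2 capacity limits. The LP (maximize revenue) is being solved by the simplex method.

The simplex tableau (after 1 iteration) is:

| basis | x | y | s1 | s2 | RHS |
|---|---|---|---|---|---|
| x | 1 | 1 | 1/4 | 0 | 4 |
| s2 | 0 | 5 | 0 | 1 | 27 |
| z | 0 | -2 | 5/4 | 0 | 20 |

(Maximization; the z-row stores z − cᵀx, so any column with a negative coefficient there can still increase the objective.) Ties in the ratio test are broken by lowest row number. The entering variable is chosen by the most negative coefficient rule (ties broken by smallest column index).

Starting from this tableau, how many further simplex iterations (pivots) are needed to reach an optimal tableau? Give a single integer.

1

pivot: y in, x out → z = 28
No improving column remains; optimal.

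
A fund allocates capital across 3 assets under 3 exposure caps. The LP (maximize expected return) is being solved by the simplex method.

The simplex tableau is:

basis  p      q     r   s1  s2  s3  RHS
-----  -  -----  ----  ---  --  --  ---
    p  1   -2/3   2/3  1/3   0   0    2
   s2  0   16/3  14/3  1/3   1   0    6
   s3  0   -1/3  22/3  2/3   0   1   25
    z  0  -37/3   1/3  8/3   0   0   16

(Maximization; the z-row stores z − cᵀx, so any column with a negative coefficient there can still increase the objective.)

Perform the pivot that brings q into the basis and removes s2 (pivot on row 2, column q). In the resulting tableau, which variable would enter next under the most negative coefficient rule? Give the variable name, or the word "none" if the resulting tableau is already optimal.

Pivot element 16/3. New z-row = old z-row − (-37/3)·(row 2/(16/3)).
Updated z-row coefficients: p: 0, q: 0, r: 89/8, s1: 55/16, s2: 37/16, s3: 0.
No coefficient is strictly negative; the tableau after this pivot is optimal.

none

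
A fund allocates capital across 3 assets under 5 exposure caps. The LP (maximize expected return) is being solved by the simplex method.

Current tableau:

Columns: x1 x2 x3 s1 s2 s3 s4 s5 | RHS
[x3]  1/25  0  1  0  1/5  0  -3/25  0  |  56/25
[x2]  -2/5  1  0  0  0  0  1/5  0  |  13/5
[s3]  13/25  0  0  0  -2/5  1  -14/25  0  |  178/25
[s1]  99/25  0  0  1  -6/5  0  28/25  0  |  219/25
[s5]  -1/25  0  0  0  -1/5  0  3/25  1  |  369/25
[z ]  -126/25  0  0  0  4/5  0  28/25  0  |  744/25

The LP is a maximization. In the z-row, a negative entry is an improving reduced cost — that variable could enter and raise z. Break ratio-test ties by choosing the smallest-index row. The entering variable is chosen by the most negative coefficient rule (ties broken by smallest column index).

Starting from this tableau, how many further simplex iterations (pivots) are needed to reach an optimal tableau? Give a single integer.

2

pivot: x1 in, s1 out → z = 450/11
pivot: s2 in, x3 out → z = 338/7
No improving column remains; optimal.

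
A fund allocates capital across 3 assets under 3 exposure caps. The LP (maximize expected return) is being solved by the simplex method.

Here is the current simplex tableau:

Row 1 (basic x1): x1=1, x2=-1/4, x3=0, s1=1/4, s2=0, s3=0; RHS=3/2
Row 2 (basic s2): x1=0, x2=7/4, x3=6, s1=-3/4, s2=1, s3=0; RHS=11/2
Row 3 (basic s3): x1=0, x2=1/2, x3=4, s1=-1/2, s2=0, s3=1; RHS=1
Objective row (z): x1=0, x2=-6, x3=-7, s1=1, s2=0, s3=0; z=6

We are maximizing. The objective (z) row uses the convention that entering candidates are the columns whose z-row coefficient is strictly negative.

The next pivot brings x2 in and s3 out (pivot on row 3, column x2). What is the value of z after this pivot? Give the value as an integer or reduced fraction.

Minimum ratio for x2: 1/(1/2) = 2.
z changes by −(z-row coeff of x2)·ratio = −(-6)·2 = 12.
New z = 6 + 12 = 18.

18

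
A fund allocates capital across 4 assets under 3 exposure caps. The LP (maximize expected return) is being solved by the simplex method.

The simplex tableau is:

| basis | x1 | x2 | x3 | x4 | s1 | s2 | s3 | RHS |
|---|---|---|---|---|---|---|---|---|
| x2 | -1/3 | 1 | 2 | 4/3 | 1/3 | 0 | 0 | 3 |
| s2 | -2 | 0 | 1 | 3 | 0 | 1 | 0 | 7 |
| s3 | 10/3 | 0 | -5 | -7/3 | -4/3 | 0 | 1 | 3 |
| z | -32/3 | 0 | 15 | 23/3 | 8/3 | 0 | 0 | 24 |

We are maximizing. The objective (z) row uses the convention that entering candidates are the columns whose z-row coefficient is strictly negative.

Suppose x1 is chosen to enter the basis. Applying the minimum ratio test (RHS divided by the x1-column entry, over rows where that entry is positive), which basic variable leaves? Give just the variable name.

s3

Ratios: row 1 (x2): entry -1/3 ≤ 0, skip; row 2 (s2): entry -2 ≤ 0, skip; row 3 (s3): 3/(10/3) = 9/10.
Minimum ratio 9/10 is in the s3 row, so s3 leaves.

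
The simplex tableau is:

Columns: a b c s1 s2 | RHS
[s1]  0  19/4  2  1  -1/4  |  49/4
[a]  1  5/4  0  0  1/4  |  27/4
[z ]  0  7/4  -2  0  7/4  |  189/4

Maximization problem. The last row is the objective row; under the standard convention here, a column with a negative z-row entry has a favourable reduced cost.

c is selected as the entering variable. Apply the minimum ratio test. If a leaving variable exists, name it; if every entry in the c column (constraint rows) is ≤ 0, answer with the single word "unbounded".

Ratios: row 1 (s1): (49/4)/2 = 49/8; row 2 (a): entry 0 ≤ 0, skip.
Minimum ratio is in the s1 row, so s1 leaves.

s1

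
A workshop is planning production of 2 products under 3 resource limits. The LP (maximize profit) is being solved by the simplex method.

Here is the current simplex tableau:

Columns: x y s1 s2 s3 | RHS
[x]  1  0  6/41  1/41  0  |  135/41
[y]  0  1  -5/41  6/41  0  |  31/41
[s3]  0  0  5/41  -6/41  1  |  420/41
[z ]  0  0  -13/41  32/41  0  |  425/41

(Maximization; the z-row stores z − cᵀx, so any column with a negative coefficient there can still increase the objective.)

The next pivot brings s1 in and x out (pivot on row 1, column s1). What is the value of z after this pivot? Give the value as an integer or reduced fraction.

Minimum ratio for s1: (135/41)/(6/41) = 45/2.
z changes by −(z-row coeff of s1)·ratio = −(-13/41)·(45/2) = 585/82.
New z = 425/41 + (585/82) = 35/2.

35/2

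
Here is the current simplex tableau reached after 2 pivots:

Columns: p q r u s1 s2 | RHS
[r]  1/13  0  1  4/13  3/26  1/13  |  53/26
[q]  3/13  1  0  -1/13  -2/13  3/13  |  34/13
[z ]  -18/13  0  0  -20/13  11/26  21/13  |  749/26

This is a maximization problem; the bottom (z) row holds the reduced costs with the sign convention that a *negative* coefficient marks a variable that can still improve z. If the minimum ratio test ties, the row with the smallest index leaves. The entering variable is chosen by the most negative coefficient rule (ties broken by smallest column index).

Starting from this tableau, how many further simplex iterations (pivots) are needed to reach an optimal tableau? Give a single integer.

2

pivot: u in, r out → z = 39
pivot: p in, q out → z = 103/2
No improving column remains; optimal.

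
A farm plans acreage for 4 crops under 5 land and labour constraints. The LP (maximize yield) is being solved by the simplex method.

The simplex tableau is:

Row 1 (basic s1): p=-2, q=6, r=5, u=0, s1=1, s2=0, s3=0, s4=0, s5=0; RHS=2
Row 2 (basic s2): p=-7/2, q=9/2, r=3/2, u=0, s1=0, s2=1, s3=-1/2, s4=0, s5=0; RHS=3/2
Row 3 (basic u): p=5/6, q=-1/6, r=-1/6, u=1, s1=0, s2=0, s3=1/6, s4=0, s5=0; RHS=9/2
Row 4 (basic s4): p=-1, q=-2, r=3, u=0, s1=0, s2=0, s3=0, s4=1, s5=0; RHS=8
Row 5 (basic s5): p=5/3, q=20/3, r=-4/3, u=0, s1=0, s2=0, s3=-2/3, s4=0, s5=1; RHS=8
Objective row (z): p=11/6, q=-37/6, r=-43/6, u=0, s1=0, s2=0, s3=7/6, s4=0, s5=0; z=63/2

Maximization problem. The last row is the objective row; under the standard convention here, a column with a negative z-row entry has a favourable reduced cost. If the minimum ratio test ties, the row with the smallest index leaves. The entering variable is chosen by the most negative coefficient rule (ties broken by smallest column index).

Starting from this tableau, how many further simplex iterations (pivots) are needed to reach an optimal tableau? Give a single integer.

2

pivot: r in, s1 out → z = 1031/30
pivot: p in, u out → z = 932/23
No improving column remains; optimal.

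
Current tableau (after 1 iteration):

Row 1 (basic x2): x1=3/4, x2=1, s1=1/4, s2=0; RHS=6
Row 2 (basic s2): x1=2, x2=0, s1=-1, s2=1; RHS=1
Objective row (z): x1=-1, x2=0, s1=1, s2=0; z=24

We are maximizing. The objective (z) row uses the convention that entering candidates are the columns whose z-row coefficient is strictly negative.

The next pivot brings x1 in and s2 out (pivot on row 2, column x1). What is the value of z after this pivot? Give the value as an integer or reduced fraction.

49/2

Minimum ratio for x1: 1/2 = 1/2.
z changes by −(z-row coeff of x1)·ratio = −(-1)·(1/2) = 1/2.
New z = 24 + (1/2) = 49/2.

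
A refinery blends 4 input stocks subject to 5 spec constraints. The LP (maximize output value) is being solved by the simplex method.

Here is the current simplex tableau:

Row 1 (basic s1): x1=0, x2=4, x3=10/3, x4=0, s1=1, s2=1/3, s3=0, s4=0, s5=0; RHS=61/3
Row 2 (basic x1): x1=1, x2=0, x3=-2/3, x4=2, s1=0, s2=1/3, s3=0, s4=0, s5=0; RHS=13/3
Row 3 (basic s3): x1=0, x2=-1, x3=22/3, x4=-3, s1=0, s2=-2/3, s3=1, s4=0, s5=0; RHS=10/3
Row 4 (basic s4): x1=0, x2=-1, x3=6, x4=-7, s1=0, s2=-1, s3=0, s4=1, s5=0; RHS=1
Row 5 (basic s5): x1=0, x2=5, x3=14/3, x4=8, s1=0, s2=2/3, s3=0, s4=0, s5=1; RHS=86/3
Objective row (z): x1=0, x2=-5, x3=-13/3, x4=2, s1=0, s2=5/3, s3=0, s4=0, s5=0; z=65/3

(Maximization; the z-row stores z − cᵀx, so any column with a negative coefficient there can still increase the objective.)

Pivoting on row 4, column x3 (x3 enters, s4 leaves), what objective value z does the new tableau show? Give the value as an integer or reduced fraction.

Minimum ratio for x3: 1/6 = 1/6.
z changes by −(z-row coeff of x3)·ratio = −(-13/3)·(1/6) = 13/18.
New z = 65/3 + (13/18) = 403/18.

403/18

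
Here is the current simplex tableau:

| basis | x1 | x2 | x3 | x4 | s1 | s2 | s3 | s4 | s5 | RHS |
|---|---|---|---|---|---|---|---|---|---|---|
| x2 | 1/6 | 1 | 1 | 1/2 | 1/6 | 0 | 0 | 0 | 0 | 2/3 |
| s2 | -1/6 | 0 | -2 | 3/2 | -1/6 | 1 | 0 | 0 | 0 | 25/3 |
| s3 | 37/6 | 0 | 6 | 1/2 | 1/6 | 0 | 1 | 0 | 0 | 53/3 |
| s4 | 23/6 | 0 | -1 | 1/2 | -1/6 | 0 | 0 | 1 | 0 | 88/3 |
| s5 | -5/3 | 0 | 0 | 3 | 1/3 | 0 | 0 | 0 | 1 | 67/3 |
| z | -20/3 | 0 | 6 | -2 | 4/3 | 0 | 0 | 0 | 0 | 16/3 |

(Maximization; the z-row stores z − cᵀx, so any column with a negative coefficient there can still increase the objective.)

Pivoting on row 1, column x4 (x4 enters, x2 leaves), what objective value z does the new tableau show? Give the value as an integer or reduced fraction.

Minimum ratio for x4: (2/3)/(1/2) = 4/3.
z changes by −(z-row coeff of x4)·ratio = −(-2)·(4/3) = 8/3.
New z = 16/3 + (8/3) = 8.

8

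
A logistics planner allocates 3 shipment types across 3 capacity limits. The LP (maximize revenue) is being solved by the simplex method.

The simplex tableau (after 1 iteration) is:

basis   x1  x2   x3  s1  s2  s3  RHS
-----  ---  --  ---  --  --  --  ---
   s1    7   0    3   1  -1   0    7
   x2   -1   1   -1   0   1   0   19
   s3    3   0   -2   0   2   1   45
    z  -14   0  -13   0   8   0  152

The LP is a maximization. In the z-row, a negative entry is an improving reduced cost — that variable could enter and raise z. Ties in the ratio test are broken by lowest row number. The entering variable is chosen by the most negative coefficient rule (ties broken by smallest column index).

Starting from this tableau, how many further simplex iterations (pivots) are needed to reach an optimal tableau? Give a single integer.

2

pivot: x1 in, s1 out → z = 166
pivot: x3 in, x1 out → z = 547/3
No improving column remains; optimal.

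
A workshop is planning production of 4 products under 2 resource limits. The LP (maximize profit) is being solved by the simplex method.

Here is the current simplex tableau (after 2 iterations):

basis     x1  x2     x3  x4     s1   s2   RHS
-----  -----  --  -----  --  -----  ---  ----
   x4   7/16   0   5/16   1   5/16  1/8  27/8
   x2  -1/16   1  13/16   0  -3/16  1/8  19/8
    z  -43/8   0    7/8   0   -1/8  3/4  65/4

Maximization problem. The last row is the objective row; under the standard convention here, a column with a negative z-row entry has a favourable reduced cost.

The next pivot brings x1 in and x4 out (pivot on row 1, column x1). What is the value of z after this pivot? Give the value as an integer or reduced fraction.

404/7

Minimum ratio for x1: (27/8)/(7/16) = 54/7.
z changes by −(z-row coeff of x1)·ratio = −(-43/8)·(54/7) = 1161/28.
New z = 65/4 + (1161/28) = 404/7.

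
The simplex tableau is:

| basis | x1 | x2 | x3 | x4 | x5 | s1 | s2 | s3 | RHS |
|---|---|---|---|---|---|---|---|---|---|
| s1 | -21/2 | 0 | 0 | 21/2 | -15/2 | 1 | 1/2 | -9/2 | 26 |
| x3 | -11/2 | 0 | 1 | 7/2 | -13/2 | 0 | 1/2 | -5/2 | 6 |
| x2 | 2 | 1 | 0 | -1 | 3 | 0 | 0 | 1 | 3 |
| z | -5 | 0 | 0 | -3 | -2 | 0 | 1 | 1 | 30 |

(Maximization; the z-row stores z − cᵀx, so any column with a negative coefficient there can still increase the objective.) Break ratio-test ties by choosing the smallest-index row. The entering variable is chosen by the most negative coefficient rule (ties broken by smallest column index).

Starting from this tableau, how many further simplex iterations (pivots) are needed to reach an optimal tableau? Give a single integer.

2

pivot: x1 in, x2 out → z = 75/2
pivot: x4 in, s1 out → z = 1706/21
No improving column remains; optimal.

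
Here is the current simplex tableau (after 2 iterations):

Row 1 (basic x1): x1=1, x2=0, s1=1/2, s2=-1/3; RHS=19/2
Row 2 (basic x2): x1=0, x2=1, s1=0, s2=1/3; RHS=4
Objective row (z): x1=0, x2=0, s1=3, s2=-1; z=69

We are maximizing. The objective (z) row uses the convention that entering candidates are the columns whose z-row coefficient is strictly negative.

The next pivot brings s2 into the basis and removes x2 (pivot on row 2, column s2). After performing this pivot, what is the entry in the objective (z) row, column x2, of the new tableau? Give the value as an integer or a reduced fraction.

Pivot element is row 2, column s2: 1/3.
Normalize row 2: new (row 2, x2) = 1/(1/3) = 3.
z-row ← z-row − (-1)·(new row 2): 0 − (-1)·3 = 3.

3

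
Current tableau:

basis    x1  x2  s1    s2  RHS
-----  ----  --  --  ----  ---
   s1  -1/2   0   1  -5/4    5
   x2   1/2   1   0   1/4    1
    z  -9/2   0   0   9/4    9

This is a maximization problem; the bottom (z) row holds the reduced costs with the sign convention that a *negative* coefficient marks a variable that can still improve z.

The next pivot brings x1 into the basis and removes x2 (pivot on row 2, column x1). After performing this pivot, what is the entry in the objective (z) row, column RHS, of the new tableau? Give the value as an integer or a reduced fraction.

Pivot element is row 2, column x1: 1/2.
Normalize row 2: new (row 2, RHS) = 1/(1/2) = 2.
z-row ← z-row − (-9/2)·(new row 2): 9 − (-9/2)·2 = 18.

18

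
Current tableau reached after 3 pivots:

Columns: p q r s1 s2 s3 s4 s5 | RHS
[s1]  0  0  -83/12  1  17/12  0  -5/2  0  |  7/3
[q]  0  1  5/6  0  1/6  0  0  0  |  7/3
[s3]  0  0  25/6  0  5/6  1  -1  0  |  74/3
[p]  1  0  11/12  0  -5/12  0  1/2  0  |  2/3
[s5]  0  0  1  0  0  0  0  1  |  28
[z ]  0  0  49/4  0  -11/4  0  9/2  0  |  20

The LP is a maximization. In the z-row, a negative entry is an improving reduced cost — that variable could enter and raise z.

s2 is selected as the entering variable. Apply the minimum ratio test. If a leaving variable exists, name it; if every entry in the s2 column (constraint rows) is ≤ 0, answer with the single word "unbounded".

s1

Ratios: row 1 (s1): (7/3)/(17/12) = 28/17; row 2 (q): (7/3)/(1/6) = 14; row 3 (s3): (74/3)/(5/6) = 148/5; row 4 (p): entry -5/12 ≤ 0, skip; row 5 (s5): entry 0 ≤ 0, skip.
Minimum ratio is in the s1 row, so s1 leaves.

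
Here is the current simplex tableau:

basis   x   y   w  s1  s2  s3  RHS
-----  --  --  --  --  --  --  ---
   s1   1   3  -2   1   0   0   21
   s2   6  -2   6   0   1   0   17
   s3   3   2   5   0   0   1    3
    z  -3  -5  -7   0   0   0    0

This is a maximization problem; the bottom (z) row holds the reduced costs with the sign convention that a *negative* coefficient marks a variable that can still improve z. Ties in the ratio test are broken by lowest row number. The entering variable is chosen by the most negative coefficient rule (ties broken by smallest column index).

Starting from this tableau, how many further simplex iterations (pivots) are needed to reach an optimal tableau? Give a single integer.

pivot: w in, s3 out → z = 21/5
pivot: y in, w out → z = 15/2
No improving column remains; optimal.

2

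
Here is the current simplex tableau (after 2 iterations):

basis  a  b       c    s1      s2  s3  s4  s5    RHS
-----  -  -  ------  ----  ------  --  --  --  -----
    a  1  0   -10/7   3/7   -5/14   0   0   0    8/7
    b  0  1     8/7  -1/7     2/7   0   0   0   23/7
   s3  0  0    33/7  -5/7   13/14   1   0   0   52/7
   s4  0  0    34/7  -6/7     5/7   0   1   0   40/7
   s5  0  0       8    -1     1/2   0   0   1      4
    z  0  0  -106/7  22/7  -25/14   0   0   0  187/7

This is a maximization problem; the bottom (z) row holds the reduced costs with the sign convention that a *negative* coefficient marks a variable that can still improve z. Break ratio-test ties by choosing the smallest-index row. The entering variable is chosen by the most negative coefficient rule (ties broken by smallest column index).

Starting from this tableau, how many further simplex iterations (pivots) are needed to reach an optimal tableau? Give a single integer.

2

pivot: c in, s5 out → z = 240/7
pivot: s2 in, s3 out → z = 41
No improving column remains; optimal.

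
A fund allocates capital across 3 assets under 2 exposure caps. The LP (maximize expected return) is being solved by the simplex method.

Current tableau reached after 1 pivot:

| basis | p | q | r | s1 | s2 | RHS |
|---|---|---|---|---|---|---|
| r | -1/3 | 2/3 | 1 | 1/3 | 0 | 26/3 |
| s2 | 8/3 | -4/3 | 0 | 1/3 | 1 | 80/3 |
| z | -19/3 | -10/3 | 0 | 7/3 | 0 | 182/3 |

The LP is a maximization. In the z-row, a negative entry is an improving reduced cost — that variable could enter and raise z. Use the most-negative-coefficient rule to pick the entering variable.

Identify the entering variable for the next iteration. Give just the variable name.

Objective-row coefficients: p: -19/3, q: -10/3, r: 0, s1: 7/3, s2: 0.
The most negative is -19/3 in column p, so p enters.

p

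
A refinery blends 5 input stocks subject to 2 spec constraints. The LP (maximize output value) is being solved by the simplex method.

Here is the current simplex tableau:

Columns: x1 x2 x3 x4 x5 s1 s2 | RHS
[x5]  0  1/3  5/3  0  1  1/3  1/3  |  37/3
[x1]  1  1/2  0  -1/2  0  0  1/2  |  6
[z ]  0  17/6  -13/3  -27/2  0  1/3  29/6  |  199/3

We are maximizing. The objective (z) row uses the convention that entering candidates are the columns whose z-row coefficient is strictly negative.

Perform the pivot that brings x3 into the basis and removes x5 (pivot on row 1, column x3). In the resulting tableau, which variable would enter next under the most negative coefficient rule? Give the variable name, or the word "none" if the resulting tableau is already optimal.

x4

Pivot element 5/3. New z-row = old z-row − (-13/3)·(row 1/(5/3)).
Updated z-row coefficients: x1: 0, x2: 37/10, x3: 0, x4: -27/2, x5: 13/5, s1: 6/5, s2: 57/10.
The most negative is -27/2 in column x4, so x4 would enter next.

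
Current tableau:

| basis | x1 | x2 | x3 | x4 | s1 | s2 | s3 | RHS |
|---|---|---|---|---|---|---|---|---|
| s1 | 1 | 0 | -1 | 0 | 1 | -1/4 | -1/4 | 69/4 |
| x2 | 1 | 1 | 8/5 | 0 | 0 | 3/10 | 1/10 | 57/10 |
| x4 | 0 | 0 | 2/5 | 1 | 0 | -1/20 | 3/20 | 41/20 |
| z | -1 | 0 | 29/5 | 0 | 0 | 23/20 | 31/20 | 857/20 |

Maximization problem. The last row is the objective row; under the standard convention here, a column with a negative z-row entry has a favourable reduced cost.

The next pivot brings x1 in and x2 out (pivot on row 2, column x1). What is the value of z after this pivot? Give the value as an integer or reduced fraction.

971/20

Minimum ratio for x1: (57/10)/1 = 57/10.
z changes by −(z-row coeff of x1)·ratio = −(-1)·(57/10) = 57/10.
New z = 857/20 + (57/10) = 971/20.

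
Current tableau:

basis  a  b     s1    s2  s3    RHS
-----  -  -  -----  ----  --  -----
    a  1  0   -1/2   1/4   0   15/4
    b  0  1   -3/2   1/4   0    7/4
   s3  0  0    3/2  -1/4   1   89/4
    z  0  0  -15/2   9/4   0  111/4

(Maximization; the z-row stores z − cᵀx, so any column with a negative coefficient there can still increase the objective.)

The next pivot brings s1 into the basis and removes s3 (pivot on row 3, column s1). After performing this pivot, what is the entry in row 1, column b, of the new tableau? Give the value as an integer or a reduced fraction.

Pivot element is row 3, column s1: 3/2.
Normalize row 3: new (row 3, b) = 0/(3/2) = 0.
row 1 ← row 1 − (-1/2)·(new row 3): 0 − (-1/2)·0 = 0.

0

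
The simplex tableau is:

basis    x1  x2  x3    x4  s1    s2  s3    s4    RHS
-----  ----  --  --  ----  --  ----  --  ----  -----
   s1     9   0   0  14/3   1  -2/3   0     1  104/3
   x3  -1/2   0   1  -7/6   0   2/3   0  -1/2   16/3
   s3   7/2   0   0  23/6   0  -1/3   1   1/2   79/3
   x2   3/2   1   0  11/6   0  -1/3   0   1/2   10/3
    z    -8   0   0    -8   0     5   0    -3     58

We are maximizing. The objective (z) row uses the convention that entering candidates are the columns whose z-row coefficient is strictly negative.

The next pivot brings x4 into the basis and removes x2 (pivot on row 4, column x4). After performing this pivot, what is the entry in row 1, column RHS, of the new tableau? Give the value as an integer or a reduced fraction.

288/11

Pivot element is row 4, column x4: 11/6.
Normalize row 4: new (row 4, RHS) = (10/3)/(11/6) = 20/11.
row 1 ← row 1 − (14/3)·(new row 4): 104/3 − (14/3)·(20/11) = 288/11.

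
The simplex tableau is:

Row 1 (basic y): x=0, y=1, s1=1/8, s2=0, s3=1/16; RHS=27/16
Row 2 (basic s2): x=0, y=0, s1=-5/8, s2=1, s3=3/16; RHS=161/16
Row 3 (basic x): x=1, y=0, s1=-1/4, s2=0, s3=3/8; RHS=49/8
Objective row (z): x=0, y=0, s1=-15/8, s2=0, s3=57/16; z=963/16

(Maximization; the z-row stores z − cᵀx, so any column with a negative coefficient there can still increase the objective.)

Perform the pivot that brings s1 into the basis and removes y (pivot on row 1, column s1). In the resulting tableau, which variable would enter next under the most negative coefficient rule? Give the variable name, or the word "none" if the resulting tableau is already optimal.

none

Pivot element 1/8. New z-row = old z-row − (-15/8)·(row 1/(1/8)).
Updated z-row coefficients: x: 0, y: 15, s1: 0, s2: 0, s3: 9/2.
No coefficient is strictly negative; the tableau after this pivot is optimal.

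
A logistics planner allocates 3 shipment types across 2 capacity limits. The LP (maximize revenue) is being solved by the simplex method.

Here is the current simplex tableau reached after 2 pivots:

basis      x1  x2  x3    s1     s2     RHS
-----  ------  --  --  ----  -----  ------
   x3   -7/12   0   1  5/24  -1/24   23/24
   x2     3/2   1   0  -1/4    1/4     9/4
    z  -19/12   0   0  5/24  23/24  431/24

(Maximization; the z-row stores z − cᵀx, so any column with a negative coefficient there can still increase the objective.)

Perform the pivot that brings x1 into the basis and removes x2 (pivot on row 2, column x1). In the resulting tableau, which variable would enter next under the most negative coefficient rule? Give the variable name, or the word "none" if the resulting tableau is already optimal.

Pivot element 3/2. New z-row = old z-row − (-19/12)·(row 2/(3/2)).
Updated z-row coefficients: x1: 0, x2: 19/18, x3: 0, s1: -1/18, s2: 11/9.
The most negative is -1/18 in column s1, so s1 would enter next.

s1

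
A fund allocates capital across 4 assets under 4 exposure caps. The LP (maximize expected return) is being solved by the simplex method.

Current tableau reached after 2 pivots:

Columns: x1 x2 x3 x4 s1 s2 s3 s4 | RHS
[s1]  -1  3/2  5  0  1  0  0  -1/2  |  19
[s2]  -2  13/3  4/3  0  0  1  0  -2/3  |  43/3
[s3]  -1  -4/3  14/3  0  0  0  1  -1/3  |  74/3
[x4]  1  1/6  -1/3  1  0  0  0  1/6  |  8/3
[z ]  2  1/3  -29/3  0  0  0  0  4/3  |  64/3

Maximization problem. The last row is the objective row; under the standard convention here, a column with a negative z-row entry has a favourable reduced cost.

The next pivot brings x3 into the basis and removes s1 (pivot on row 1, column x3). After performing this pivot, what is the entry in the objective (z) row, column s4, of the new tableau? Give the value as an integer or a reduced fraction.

11/30

Pivot element is row 1, column x3: 5.
Normalize row 1: new (row 1, s4) = (-1/2)/5 = -1/10.
z-row ← z-row − (-29/3)·(new row 1): 4/3 − (-29/3)·(-1/10) = 11/30.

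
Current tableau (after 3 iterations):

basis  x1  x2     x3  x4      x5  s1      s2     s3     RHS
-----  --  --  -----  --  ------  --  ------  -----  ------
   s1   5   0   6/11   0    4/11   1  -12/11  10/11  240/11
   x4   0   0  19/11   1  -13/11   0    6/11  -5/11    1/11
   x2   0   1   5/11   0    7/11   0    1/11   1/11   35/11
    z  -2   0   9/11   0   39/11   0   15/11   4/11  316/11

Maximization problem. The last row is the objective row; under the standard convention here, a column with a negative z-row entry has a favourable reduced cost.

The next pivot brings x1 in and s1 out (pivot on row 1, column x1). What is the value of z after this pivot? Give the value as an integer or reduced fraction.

412/11

Minimum ratio for x1: (240/11)/5 = 48/11.
z changes by −(z-row coeff of x1)·ratio = −(-2)·(48/11) = 96/11.
New z = 316/11 + (96/11) = 412/11.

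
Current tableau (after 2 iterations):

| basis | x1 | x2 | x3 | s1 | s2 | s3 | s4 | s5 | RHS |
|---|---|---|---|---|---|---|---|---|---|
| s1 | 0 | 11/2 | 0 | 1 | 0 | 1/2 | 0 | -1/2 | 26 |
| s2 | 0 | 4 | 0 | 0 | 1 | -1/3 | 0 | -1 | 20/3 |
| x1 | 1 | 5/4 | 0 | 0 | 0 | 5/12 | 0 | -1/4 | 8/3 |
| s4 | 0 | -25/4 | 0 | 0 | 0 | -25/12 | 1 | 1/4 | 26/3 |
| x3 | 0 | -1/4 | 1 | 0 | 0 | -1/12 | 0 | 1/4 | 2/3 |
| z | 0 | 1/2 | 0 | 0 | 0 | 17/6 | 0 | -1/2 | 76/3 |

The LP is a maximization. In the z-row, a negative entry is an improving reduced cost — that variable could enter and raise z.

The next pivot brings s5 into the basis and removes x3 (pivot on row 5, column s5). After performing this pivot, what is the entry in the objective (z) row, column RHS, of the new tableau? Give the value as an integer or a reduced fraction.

80/3

Pivot element is row 5, column s5: 1/4.
Normalize row 5: new (row 5, RHS) = (2/3)/(1/4) = 8/3.
z-row ← z-row − (-1/2)·(new row 5): 76/3 − (-1/2)·(8/3) = 80/3.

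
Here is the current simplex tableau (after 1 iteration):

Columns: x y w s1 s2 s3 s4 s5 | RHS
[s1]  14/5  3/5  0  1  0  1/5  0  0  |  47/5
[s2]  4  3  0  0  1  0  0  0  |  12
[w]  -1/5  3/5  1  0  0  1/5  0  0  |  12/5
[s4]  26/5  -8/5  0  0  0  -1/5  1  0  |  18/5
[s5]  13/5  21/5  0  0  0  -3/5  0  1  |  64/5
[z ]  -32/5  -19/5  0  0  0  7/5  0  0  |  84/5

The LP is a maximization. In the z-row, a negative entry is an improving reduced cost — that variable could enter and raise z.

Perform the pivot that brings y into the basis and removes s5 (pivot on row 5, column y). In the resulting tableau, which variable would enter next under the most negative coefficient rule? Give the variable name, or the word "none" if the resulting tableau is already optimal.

x

Pivot element 21/5. New z-row = old z-row − (-19/5)·(row 5/(21/5)).
Updated z-row coefficients: x: -85/21, y: 0, w: 0, s1: 0, s2: 0, s3: 6/7, s4: 0, s5: 19/21.
The most negative is -85/21 in column x, so x would enter next.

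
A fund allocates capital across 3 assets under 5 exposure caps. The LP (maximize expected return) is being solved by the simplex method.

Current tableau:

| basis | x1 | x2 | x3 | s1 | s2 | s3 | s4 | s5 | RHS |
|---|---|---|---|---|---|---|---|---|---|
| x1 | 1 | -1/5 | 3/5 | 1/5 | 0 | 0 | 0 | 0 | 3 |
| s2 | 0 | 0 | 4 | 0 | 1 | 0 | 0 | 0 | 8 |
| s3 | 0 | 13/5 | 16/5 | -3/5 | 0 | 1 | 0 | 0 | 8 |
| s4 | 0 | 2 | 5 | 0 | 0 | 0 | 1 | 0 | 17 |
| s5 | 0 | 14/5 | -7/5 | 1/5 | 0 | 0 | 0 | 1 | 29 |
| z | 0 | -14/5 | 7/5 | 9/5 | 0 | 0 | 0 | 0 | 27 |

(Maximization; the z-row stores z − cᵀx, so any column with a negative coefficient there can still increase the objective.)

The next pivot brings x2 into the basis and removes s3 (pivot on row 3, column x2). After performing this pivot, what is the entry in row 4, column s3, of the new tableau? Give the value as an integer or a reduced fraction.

-10/13

Pivot element is row 3, column x2: 13/5.
Normalize row 3: new (row 3, s3) = 1/(13/5) = 5/13.
row 4 ← row 4 − 2·(new row 3): 0 − 2·(5/13) = -10/13.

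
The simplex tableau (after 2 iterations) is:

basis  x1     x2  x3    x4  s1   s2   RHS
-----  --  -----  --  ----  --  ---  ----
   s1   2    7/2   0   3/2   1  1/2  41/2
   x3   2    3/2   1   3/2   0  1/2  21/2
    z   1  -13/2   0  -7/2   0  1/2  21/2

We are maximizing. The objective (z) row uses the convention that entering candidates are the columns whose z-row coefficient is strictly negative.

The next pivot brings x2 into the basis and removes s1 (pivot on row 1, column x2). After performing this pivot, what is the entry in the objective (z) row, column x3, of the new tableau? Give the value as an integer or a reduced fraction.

Pivot element is row 1, column x2: 7/2.
Normalize row 1: new (row 1, x3) = 0/(7/2) = 0.
z-row ← z-row − (-13/2)·(new row 1): 0 − (-13/2)·0 = 0.

0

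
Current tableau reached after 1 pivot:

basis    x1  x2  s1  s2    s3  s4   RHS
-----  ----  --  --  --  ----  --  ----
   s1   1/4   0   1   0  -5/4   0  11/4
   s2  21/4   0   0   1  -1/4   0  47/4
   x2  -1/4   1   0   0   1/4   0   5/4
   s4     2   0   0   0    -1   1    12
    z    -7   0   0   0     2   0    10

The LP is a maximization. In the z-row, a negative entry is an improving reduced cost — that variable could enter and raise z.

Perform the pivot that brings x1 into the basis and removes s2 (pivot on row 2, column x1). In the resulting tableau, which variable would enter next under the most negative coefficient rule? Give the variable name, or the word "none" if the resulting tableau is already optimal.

none

Pivot element 21/4. New z-row = old z-row − (-7)·(row 2/(21/4)).
Updated z-row coefficients: x1: 0, x2: 0, s1: 0, s2: 4/3, s3: 5/3, s4: 0.
No coefficient is strictly negative; the tableau after this pivot is optimal.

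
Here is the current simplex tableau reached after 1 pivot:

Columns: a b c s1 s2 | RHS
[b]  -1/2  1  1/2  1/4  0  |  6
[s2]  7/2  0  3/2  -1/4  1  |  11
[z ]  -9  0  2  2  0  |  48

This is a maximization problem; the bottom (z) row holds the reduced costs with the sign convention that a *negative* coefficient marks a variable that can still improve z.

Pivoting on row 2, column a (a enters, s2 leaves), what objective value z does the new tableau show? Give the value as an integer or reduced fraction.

534/7

Minimum ratio for a: 11/(7/2) = 22/7.
z changes by −(z-row coeff of a)·ratio = −(-9)·(22/7) = 198/7.
New z = 48 + (198/7) = 534/7.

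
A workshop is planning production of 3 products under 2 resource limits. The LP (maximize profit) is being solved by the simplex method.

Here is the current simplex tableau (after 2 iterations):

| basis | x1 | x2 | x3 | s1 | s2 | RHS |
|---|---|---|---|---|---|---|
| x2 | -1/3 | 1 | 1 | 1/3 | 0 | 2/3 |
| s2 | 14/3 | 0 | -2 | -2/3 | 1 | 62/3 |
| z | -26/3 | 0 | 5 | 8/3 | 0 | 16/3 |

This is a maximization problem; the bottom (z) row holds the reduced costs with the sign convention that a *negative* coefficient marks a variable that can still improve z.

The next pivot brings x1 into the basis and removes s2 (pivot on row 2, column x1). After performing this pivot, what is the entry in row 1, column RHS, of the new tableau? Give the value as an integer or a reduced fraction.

15/7

Pivot element is row 2, column x1: 14/3.
Normalize row 2: new (row 2, RHS) = (62/3)/(14/3) = 31/7.
row 1 ← row 1 − (-1/3)·(new row 2): 2/3 − (-1/3)·(31/7) = 15/7.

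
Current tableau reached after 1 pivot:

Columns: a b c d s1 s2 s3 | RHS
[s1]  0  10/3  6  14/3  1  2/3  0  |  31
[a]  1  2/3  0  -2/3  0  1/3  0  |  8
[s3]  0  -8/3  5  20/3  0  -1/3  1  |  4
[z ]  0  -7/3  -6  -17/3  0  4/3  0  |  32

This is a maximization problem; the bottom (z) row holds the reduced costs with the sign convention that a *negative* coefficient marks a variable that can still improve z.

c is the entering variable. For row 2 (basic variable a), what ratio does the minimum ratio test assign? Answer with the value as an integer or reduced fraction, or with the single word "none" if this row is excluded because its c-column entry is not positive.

The c entry in row 2 is 0 ≤ 0, so this row gives no ratio.

none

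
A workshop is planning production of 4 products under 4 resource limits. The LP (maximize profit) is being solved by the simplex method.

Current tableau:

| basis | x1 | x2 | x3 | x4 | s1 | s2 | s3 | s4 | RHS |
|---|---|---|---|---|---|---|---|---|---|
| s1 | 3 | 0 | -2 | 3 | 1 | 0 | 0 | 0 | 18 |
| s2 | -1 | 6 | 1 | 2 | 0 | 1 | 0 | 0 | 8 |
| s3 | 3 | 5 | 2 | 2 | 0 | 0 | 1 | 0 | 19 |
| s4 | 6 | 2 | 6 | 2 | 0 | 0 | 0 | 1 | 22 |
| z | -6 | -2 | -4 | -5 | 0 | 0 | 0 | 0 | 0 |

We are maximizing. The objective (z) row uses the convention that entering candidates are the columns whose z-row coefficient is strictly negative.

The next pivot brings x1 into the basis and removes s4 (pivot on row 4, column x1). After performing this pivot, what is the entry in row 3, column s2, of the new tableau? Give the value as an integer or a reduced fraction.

0

Pivot element is row 4, column x1: 6.
Normalize row 4: new (row 4, s2) = 0/6 = 0.
row 3 ← row 3 − 3·(new row 4): 0 − 3·0 = 0.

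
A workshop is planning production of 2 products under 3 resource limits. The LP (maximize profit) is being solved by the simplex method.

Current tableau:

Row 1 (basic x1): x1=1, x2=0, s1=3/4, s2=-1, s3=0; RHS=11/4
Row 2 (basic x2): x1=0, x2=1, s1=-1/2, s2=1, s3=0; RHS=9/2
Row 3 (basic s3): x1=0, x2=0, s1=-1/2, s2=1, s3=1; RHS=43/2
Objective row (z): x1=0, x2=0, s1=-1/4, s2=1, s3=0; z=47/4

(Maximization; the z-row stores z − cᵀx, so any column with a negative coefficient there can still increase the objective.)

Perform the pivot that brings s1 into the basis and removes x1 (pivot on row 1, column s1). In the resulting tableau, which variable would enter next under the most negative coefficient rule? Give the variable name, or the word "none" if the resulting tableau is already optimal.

Pivot element 3/4. New z-row = old z-row − (-1/4)·(row 1/(3/4)).
Updated z-row coefficients: x1: 1/3, x2: 0, s1: 0, s2: 2/3, s3: 0.
No coefficient is strictly negative; the tableau after this pivot is optimal.

none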